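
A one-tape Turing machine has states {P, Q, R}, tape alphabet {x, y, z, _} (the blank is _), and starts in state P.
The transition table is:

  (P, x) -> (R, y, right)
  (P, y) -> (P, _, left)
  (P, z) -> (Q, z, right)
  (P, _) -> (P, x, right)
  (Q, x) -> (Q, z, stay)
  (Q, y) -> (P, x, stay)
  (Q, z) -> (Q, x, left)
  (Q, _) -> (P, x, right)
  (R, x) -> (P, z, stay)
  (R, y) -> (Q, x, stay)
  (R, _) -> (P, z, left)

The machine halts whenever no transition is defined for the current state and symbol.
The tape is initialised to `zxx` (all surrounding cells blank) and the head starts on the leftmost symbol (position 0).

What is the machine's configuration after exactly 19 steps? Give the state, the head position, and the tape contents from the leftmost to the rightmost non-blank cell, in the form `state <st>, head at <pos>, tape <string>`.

state P, head at 0, tape xxxx

state=P head=0 tape=_[z]xx   (P,z)→(Q,z,right)
state=Q head=1 tape=_z[x]x   (Q,x)→(Q,z,stay)
state=Q head=1 tape=_z[z]x   (Q,z)→(Q,x,left)
state=Q head=0 tape=_[z]xx   (Q,z)→(Q,x,left)
state=Q head=-1 tape=[_]xxx   (Q,_)→(P,x,right)
state=P head=0 tape=x[x]xx   (P,x)→(R,y,right)
state=R head=1 tape=xy[x]x   (R,x)→(P,z,stay)
state=P head=1 tape=xy[z]x   (P,z)→(Q,z,right)
state=Q head=2 tape=xyz[x]   (Q,x)→(Q,z,stay)
state=Q head=2 tape=xyz[z]   (Q,z)→(Q,x,left)
state=Q head=1 tape=xy[z]x   (Q,z)→(Q,x,left)
state=Q head=0 tape=x[y]xx   (Q,y)→(P,x,stay)
state=P head=0 tape=x[x]xx   (P,x)→(R,y,right)
state=R head=1 tape=xy[x]x   (R,x)→(P,z,stay)
state=P head=1 tape=xy[z]x   (P,z)→(Q,z,right)
state=Q head=2 tape=xyz[x]   (Q,x)→(Q,z,stay)
state=Q head=2 tape=xyz[z]   (Q,z)→(Q,x,left)
state=Q head=1 tape=xy[z]x   (Q,z)→(Q,x,left)
state=Q head=0 tape=x[y]xx   (Q,y)→(P,x,stay)
state=P head=0 tape=x[x]xx
After 19 steps: state P, head at 0, tape xxxx.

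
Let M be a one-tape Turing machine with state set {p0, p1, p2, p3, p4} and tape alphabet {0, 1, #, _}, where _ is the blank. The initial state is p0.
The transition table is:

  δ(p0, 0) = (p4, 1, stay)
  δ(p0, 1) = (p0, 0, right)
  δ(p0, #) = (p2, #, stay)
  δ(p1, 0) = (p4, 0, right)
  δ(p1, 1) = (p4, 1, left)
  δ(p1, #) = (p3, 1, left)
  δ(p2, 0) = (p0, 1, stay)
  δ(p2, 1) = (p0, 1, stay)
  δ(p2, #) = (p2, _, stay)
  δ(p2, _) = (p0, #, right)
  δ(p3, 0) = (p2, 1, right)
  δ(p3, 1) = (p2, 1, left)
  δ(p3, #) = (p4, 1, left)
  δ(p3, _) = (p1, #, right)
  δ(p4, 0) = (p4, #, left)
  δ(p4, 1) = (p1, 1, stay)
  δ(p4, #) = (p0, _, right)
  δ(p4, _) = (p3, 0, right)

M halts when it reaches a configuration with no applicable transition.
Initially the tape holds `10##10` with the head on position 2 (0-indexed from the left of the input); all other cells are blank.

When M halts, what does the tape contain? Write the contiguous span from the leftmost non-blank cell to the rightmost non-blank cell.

10#_#0

state=p0 head=2 tape=10[#]#10_   (p0,#)→(p2,#,stay)
state=p2 head=2 tape=10[#]#10_   (p2,#)→(p2,_,stay)
state=p2 head=2 tape=10[_]#10_   (p2,_)→(p0,#,right)
state=p0 head=3 tape=10#[#]10_   (p0,#)→(p2,#,stay)
state=p2 head=3 tape=10#[#]10_   (p2,#)→(p2,_,stay)
state=p2 head=3 tape=10#[_]10_   (p2,_)→(p0,#,right)
state=p0 head=4 tape=10##[1]0_   (p0,1)→(p0,0,right)
state=p0 head=5 tape=10##0[0]_   (p0,0)→(p4,1,stay)
state=p4 head=5 tape=10##0[1]_   (p4,1)→(p1,1,stay)
state=p1 head=5 tape=10##0[1]_   (p1,1)→(p4,1,left)
state=p4 head=4 tape=10##[0]1_   (p4,0)→(p4,#,left)
state=p4 head=3 tape=10#[#]#1_   (p4,#)→(p0,_,right)
state=p0 head=4 tape=10#_[#]1_   (p0,#)→(p2,#,stay)
state=p2 head=4 tape=10#_[#]1_   (p2,#)→(p2,_,stay)
state=p2 head=4 tape=10#_[_]1_   (p2,_)→(p0,#,right)
state=p0 head=5 tape=10#_#[1]_   (p0,1)→(p0,0,right)
state=p0 head=6 tape=10#_#0[_]
The non-blank tape span at halt is 10#_#0.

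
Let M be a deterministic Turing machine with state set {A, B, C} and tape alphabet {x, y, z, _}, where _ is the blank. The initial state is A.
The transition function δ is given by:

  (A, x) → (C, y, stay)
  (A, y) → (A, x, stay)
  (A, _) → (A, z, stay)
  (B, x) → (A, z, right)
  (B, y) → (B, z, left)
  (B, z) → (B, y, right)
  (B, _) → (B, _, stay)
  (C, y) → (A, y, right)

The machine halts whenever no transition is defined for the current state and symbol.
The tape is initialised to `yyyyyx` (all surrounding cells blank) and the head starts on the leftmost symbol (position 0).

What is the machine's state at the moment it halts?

A

state=A head=0 tape=[y]yyyyx_   (A,y)→(A,x,stay)
state=A head=0 tape=[x]yyyyx_   (A,x)→(C,y,stay)
state=C head=0 tape=[y]yyyyx_   (C,y)→(A,y,right)
state=A head=1 tape=y[y]yyyx_   (A,y)→(A,x,stay)
state=A head=1 tape=y[x]yyyx_   (A,x)→(C,y,stay)
state=C head=1 tape=y[y]yyyx_   (C,y)→(A,y,right)
state=A head=2 tape=yy[y]yyx_   (A,y)→(A,x,stay)
state=A head=2 tape=yy[x]yyx_   (A,x)→(C,y,stay)
state=C head=2 tape=yy[y]yyx_   (C,y)→(A,y,right)
state=A head=3 tape=yyy[y]yx_   (A,y)→(A,x,stay)
state=A head=3 tape=yyy[x]yx_   (A,x)→(C,y,stay)
state=C head=3 tape=yyy[y]yx_   (C,y)→(A,y,right)
state=A head=4 tape=yyyy[y]x_   (A,y)→(A,x,stay)
state=A head=4 tape=yyyy[x]x_   (A,x)→(C,y,stay)
state=C head=4 tape=yyyy[y]x_   (C,y)→(A,y,right)
state=A head=5 tape=yyyyy[x]_   (A,x)→(C,y,stay)
state=C head=5 tape=yyyyy[y]_   (C,y)→(A,y,right)
state=A head=6 tape=yyyyyy[_]   (A,_)→(A,z,stay)
state=A head=6 tape=yyyyyy[z]
No transition is defined for (A, z); M halts in state A.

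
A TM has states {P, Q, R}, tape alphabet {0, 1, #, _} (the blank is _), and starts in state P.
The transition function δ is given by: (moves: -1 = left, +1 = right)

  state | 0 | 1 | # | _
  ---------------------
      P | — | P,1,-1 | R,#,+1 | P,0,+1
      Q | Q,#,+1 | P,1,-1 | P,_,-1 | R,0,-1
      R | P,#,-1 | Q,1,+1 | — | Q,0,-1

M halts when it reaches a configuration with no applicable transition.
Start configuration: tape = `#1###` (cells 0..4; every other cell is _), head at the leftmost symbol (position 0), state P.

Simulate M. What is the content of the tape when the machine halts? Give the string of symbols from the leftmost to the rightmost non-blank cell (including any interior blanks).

state=P head=0 tape=[#]1###_   (P,#)→(R,#,+1)
state=R head=1 tape=#[1]###_   (R,1)→(Q,1,+1)
state=Q head=2 tape=#1[#]##_   (Q,#)→(P,_,-1)
state=P head=1 tape=#[1]_##_   (P,1)→(P,1,-1)
state=P head=0 tape=[#]1_##_   (P,#)→(R,#,+1)
state=R head=1 tape=#[1]_##_   (R,1)→(Q,1,+1)
state=Q head=2 tape=#1[_]##_   (Q,_)→(R,0,-1)
state=R head=1 tape=#[1]0##_   (R,1)→(Q,1,+1)
state=Q head=2 tape=#1[0]##_   (Q,0)→(Q,#,+1)
state=Q head=3 tape=#1#[#]#_   (Q,#)→(P,_,-1)
state=P head=2 tape=#1[#]_#_   (P,#)→(R,#,+1)
state=R head=3 tape=#1#[_]#_   (R,_)→(Q,0,-1)
state=Q head=2 tape=#1[#]0#_   (Q,#)→(P,_,-1)
state=P head=1 tape=#[1]_0#_   (P,1)→(P,1,-1)
state=P head=0 tape=[#]1_0#_   (P,#)→(R,#,+1)
state=R head=1 tape=#[1]_0#_   (R,1)→(Q,1,+1)
state=Q head=2 tape=#1[_]0#_   (Q,_)→(R,0,-1)
state=R head=1 tape=#[1]00#_   (R,1)→(Q,1,+1)
state=Q head=2 tape=#1[0]0#_   (Q,0)→(Q,#,+1)
state=Q head=3 tape=#1#[0]#_   (Q,0)→(Q,#,+1)
state=Q head=4 tape=#1##[#]_   (Q,#)→(P,_,-1)
state=P head=3 tape=#1#[#]__   (P,#)→(R,#,+1)
state=R head=4 tape=#1##[_]_   (R,_)→(Q,0,-1)
state=Q head=3 tape=#1#[#]0_   (Q,#)→(P,_,-1)
state=P head=2 tape=#1[#]_0_   (P,#)→(R,#,+1)
state=R head=3 tape=#1#[_]0_   (R,_)→(Q,0,-1)
state=Q head=2 tape=#1[#]00_   (Q,#)→(P,_,-1)
state=P head=1 tape=#[1]_00_   (P,1)→(P,1,-1)
state=P head=0 tape=[#]1_00_   (P,#)→(R,#,+1)
state=R head=1 tape=#[1]_00_   (R,1)→(Q,1,+1)
state=Q head=2 tape=#1[_]00_   (Q,_)→(R,0,-1)
state=R head=1 tape=#[1]000_   (R,1)→(Q,1,+1)
state=Q head=2 tape=#1[0]00_   (Q,0)→(Q,#,+1)
state=Q head=3 tape=#1#[0]0_   (Q,0)→(Q,#,+1)
state=Q head=4 tape=#1##[0]_   (Q,0)→(Q,#,+1)
state=Q head=5 tape=#1###[_]   (Q,_)→(R,0,-1)
state=R head=4 tape=#1##[#]0
The non-blank tape span at halt is #1###0.

#1###0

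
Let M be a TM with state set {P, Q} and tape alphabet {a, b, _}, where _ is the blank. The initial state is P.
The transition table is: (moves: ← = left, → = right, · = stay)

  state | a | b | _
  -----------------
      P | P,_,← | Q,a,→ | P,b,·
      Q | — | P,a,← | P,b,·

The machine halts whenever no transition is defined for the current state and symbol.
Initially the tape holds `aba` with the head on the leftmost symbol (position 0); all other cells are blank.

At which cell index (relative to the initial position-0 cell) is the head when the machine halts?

P | __[a]ba   read a → write _, move ←, go to P
P | _[_]_ba   read _ → write b, move ·, go to P
P | _[b]_ba   read b → write a, move →, go to Q
Q | _a[_]ba   read _ → write b, move ·, go to P
P | _a[b]ba   read b → write a, move →, go to Q
Q | _aa[b]a   read b → write a, move ←, go to P
P | _a[a]aa   read a → write _, move ←, go to P
P | _[a]_aa   read a → write _, move ←, go to P
P | [_]__aa   read _ → write b, move ·, go to P
P | [b]__aa   read b → write a, move →, go to Q
Q | a[_]_aa   read _ → write b, move ·, go to P
P | a[b]_aa   read b → write a, move →, go to Q
Q | aa[_]aa   read _ → write b, move ·, go to P
P | aa[b]aa   read b → write a, move →, go to Q
Q | aaa[a]a
At halt the head is at cell 1.

1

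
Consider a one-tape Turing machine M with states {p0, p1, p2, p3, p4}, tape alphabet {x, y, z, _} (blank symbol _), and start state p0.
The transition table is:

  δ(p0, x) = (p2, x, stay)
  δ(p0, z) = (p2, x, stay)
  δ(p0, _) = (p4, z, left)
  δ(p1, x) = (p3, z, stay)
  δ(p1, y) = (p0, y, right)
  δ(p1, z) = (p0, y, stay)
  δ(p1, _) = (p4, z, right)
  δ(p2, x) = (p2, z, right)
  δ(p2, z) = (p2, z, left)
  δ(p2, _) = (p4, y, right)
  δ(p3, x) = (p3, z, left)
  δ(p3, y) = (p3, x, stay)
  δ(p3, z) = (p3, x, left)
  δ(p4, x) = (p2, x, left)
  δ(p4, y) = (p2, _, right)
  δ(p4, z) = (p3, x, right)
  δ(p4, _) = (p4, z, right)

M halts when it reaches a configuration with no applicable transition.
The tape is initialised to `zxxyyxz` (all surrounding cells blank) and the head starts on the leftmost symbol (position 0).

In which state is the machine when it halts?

state=p0 head=0 tape=[z]xxyyxz   (p0,z)→(p2,x,stay)
state=p2 head=0 tape=[x]xxyyxz   (p2,x)→(p2,z,right)
state=p2 head=1 tape=z[x]xyyxz   (p2,x)→(p2,z,right)
state=p2 head=2 tape=zz[x]yyxz   (p2,x)→(p2,z,right)
state=p2 head=3 tape=zzz[y]yxz
No transition is defined for (p2, y); M halts in state p2.

p2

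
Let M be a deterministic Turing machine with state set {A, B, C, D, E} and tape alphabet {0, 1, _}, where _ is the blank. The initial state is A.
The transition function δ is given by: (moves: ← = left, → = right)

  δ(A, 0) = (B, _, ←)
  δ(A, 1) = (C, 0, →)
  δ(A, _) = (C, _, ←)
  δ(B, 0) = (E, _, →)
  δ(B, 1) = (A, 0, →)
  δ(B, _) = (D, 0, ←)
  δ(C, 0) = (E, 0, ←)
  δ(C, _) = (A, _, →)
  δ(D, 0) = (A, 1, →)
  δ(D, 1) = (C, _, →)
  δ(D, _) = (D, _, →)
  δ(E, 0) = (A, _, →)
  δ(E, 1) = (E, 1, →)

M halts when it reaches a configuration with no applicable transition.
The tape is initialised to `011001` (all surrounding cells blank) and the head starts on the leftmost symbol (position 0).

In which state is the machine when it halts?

state=A head=0 tape=__[0]11001   (A,0)→(B,_,←)
state=B head=-1 tape=_[_]_11001   (B,_)→(D,0,←)
state=D head=-2 tape=[_]0_11001   (D,_)→(D,_,→)
state=D head=-1 tape=_[0]_11001   (D,0)→(A,1,→)
state=A head=0 tape=_1[_]11001   (A,_)→(C,_,←)
state=C head=-1 tape=_[1]_11001
No transition is defined for (C, 1); M halts in state C.

C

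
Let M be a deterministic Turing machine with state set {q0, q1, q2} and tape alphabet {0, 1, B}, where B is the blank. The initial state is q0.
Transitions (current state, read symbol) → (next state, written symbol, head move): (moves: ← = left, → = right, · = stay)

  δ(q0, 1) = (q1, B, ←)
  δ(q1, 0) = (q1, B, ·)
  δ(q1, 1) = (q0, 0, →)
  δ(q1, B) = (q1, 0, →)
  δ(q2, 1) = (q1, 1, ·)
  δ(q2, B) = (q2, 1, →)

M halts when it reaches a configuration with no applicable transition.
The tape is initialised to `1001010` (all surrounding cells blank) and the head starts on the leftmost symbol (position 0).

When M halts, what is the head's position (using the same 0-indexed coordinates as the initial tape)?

state=q0 head=0 tape=B[1]001010   (q0,1)→(q1,B,←)
state=q1 head=-1 tape=[B]B001010   (q1,B)→(q1,0,→)
state=q1 head=0 tape=0[B]001010   (q1,B)→(q1,0,→)
state=q1 head=1 tape=00[0]01010   (q1,0)→(q1,B,·)
state=q1 head=1 tape=00[B]01010   (q1,B)→(q1,0,→)
state=q1 head=2 tape=000[0]1010   (q1,0)→(q1,B,·)
state=q1 head=2 tape=000[B]1010   (q1,B)→(q1,0,→)
state=q1 head=3 tape=0000[1]010   (q1,1)→(q0,0,→)
state=q0 head=4 tape=00000[0]10
At halt the head is at cell 4.

4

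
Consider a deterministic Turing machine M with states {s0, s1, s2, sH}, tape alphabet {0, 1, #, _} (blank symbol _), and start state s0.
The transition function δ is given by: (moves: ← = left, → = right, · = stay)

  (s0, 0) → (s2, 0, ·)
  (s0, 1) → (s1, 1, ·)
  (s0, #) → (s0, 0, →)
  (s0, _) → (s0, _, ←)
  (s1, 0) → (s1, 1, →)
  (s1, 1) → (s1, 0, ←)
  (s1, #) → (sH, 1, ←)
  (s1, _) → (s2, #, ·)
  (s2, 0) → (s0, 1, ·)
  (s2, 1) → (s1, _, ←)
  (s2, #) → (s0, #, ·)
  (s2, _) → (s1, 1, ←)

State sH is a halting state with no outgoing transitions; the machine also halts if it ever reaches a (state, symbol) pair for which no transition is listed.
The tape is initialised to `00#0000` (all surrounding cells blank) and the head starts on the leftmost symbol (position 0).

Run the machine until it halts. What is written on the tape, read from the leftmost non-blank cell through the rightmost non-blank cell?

11110000

s0 | _[0]0#0000   read 0 → write 0, move ·, go to s2
s2 | _[0]0#0000   read 0 → write 1, move ·, go to s0
s0 | _[1]0#0000   read 1 → write 1, move ·, go to s1
s1 | _[1]0#0000   read 1 → write 0, move ←, go to s1
s1 | [_]00#0000   read _ → write #, move ·, go to s2
s2 | [#]00#0000   read # → write #, move ·, go to s0
s0 | [#]00#0000   read # → write 0, move →, go to s0
s0 | 0[0]0#0000   read 0 → write 0, move ·, go to s2
s2 | 0[0]0#0000   read 0 → write 1, move ·, go to s0
s0 | 0[1]0#0000   read 1 → write 1, move ·, go to s1
s1 | 0[1]0#0000   read 1 → write 0, move ←, go to s1
s1 | [0]00#0000   read 0 → write 1, move →, go to s1
s1 | 1[0]0#0000   read 0 → write 1, move →, go to s1
s1 | 11[0]#0000   read 0 → write 1, move →, go to s1
s1 | 111[#]0000   read # → write 1, move ←, go to sH
sH | 11[1]10000
The non-blank tape span at halt is 11110000.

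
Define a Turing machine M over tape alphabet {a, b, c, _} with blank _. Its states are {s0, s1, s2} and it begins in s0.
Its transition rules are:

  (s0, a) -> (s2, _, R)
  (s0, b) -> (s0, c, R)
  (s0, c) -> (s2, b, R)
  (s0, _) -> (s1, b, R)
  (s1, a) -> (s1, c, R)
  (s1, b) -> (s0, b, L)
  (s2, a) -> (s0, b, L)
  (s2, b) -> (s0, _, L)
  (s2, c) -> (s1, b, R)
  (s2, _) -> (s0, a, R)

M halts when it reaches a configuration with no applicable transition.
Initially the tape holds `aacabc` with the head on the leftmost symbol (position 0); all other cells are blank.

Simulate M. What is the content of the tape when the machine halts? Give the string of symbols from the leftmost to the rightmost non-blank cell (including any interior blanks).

cccccbab

s0 | [a]acabc___   read a → write _, move R, go to s2
s2 | _[a]cabc___   read a → write b, move L, go to s0
s0 | [_]bcabc___   read _ → write b, move R, go to s1
s1 | b[b]cabc___   read b → write b, move L, go to s0
s0 | [b]bcabc___   read b → write c, move R, go to s0
s0 | c[b]cabc___   read b → write c, move R, go to s0
s0 | cc[c]abc___   read c → write b, move R, go to s2
s2 | ccb[a]bc___   read a → write b, move L, go to s0
s0 | cc[b]bbc___   read b → write c, move R, go to s0
s0 | ccc[b]bc___   read b → write c, move R, go to s0
s0 | cccc[b]c___   read b → write c, move R, go to s0
s0 | ccccc[c]___   read c → write b, move R, go to s2
s2 | cccccb[_]__   read _ → write a, move R, go to s0
s0 | cccccba[_]_   read _ → write b, move R, go to s1
s1 | cccccbab[_]
The non-blank tape span at halt is cccccbab.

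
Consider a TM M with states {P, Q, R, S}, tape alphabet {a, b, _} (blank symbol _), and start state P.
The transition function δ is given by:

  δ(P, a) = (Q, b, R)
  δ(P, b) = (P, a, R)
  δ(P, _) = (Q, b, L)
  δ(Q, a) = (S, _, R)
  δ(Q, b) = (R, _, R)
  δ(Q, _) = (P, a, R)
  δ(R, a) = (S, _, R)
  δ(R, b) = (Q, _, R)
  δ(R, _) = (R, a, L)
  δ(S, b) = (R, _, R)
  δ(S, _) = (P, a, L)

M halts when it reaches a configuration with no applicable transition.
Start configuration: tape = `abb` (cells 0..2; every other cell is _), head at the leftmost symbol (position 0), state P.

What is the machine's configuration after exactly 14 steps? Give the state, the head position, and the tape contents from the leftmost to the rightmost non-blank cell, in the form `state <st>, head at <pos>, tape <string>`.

state S, head at 2, tape aaaa

state=P head=0 tape=[a]bb___   (P,a)→(Q,b,R)
state=Q head=1 tape=b[b]b___   (Q,b)→(R,_,R)
state=R head=2 tape=b_[b]___   (R,b)→(Q,_,R)
state=Q head=3 tape=b__[_]__   (Q,_)→(P,a,R)
state=P head=4 tape=b__a[_]_   (P,_)→(Q,b,L)
state=Q head=3 tape=b__[a]b_   (Q,a)→(S,_,R)
state=S head=4 tape=b___[b]_   (S,b)→(R,_,R)
state=R head=5 tape=b____[_]   (R,_)→(R,a,L)
state=R head=4 tape=b___[_]a   (R,_)→(R,a,L)
state=R head=3 tape=b__[_]aa   (R,_)→(R,a,L)
state=R head=2 tape=b_[_]aaa   (R,_)→(R,a,L)
state=R head=1 tape=b[_]aaaa   (R,_)→(R,a,L)
state=R head=0 tape=[b]aaaaa   (R,b)→(Q,_,R)
state=Q head=1 tape=_[a]aaaa   (Q,a)→(S,_,R)
state=S head=2 tape=__[a]aaa
After 14 steps: state S, head at 2, tape aaaa.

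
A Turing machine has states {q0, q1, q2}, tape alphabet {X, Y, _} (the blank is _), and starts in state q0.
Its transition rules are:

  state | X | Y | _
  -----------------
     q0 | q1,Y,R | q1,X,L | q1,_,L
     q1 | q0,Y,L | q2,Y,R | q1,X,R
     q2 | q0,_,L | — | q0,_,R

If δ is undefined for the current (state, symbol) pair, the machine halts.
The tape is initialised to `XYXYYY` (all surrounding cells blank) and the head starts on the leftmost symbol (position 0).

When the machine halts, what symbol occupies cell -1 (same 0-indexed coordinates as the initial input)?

state=q0 head=0 tape=_[X]YXYYY   (q0,X)→(q1,Y,R)
state=q1 head=1 tape=_Y[Y]XYYY   (q1,Y)→(q2,Y,R)
state=q2 head=2 tape=_YY[X]YYY   (q2,X)→(q0,_,L)
state=q0 head=1 tape=_Y[Y]_YYY   (q0,Y)→(q1,X,L)
state=q1 head=0 tape=_[Y]X_YYY   (q1,Y)→(q2,Y,R)
state=q2 head=1 tape=_Y[X]_YYY   (q2,X)→(q0,_,L)
state=q0 head=0 tape=_[Y]__YYY   (q0,Y)→(q1,X,L)
state=q1 head=-1 tape=[_]X__YYY   (q1,_)→(q1,X,R)
state=q1 head=0 tape=X[X]__YYY   (q1,X)→(q0,Y,L)
state=q0 head=-1 tape=[X]Y__YYY   (q0,X)→(q1,Y,R)
state=q1 head=0 tape=Y[Y]__YYY   (q1,Y)→(q2,Y,R)
state=q2 head=1 tape=YY[_]_YYY   (q2,_)→(q0,_,R)
state=q0 head=2 tape=YY_[_]YYY   (q0,_)→(q1,_,L)
state=q1 head=1 tape=YY[_]_YYY   (q1,_)→(q1,X,R)
state=q1 head=2 tape=YYX[_]YYY   (q1,_)→(q1,X,R)
state=q1 head=3 tape=YYXX[Y]YY   (q1,Y)→(q2,Y,R)
state=q2 head=4 tape=YYXXY[Y]Y
Cell -1 holds Y when M halts.

Y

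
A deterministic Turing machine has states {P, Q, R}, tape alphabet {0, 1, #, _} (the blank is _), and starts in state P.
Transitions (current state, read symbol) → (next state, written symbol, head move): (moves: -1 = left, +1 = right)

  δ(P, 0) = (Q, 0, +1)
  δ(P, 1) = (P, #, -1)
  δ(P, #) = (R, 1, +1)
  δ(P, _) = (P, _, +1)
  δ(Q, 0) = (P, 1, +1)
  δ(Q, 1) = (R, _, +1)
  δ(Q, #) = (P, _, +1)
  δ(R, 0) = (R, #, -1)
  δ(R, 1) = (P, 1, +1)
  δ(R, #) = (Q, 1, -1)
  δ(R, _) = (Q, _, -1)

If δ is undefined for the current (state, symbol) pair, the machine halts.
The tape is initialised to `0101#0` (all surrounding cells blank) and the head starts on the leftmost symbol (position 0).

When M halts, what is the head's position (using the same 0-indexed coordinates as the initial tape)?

P | [0]101#0_   read 0 → write 0, move +1, go to Q
Q | 0[1]01#0_   read 1 → write _, move +1, go to R
R | 0_[0]1#0_   read 0 → write #, move -1, go to R
R | 0[_]#1#0_   read _ → write _, move -1, go to Q
Q | [0]_#1#0_   read 0 → write 1, move +1, go to P
P | 1[_]#1#0_   read _ → write _, move +1, go to P
P | 1_[#]1#0_   read # → write 1, move +1, go to R
R | 1_1[1]#0_   read 1 → write 1, move +1, go to P
P | 1_11[#]0_   read # → write 1, move +1, go to R
R | 1_111[0]_   read 0 → write #, move -1, go to R
R | 1_11[1]#_   read 1 → write 1, move +1, go to P
P | 1_111[#]_   read # → write 1, move +1, go to R
R | 1_1111[_]   read _ → write _, move -1, go to Q
Q | 1_111[1]_   read 1 → write _, move +1, go to R
R | 1_111_[_]   read _ → write _, move -1, go to Q
Q | 1_111[_]_
At halt the head is at cell 5.

5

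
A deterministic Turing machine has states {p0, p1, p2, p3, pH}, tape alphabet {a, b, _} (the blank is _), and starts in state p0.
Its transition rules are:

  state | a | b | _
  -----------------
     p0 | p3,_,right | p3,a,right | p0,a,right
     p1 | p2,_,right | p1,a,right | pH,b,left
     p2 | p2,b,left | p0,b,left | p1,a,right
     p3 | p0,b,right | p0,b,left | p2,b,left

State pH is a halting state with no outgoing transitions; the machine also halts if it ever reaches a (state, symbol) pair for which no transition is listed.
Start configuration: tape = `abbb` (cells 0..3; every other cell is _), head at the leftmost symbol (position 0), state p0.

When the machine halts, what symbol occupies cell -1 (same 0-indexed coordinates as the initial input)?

state=p0 head=0 tape=_[a]bbb__   (p0,a)→(p3,_,right)
state=p3 head=1 tape=__[b]bb__   (p3,b)→(p0,b,left)
state=p0 head=0 tape=_[_]bbb__   (p0,_)→(p0,a,right)
state=p0 head=1 tape=_a[b]bb__   (p0,b)→(p3,a,right)
state=p3 head=2 tape=_aa[b]b__   (p3,b)→(p0,b,left)
state=p0 head=1 tape=_a[a]bb__   (p0,a)→(p3,_,right)
state=p3 head=2 tape=_a_[b]b__   (p3,b)→(p0,b,left)
state=p0 head=1 tape=_a[_]bb__   (p0,_)→(p0,a,right)
state=p0 head=2 tape=_aa[b]b__   (p0,b)→(p3,a,right)
state=p3 head=3 tape=_aaa[b]__   (p3,b)→(p0,b,left)
state=p0 head=2 tape=_aa[a]b__   (p0,a)→(p3,_,right)
state=p3 head=3 tape=_aa_[b]__   (p3,b)→(p0,b,left)
state=p0 head=2 tape=_aa[_]b__   (p0,_)→(p0,a,right)
state=p0 head=3 tape=_aaa[b]__   (p0,b)→(p3,a,right)
state=p3 head=4 tape=_aaaa[_]_   (p3,_)→(p2,b,left)
state=p2 head=3 tape=_aaa[a]b_   (p2,a)→(p2,b,left)
state=p2 head=2 tape=_aa[a]bb_   (p2,a)→(p2,b,left)
state=p2 head=1 tape=_a[a]bbb_   (p2,a)→(p2,b,left)
state=p2 head=0 tape=_[a]bbbb_   (p2,a)→(p2,b,left)
state=p2 head=-1 tape=[_]bbbbb_   (p2,_)→(p1,a,right)
state=p1 head=0 tape=a[b]bbbb_   (p1,b)→(p1,a,right)
state=p1 head=1 tape=aa[b]bbb_   (p1,b)→(p1,a,right)
state=p1 head=2 tape=aaa[b]bb_   (p1,b)→(p1,a,right)
state=p1 head=3 tape=aaaa[b]b_   (p1,b)→(p1,a,right)
state=p1 head=4 tape=aaaaa[b]_   (p1,b)→(p1,a,right)
state=p1 head=5 tape=aaaaaa[_]   (p1,_)→(pH,b,left)
state=pH head=4 tape=aaaaa[a]b
Cell -1 holds a when M halts.

a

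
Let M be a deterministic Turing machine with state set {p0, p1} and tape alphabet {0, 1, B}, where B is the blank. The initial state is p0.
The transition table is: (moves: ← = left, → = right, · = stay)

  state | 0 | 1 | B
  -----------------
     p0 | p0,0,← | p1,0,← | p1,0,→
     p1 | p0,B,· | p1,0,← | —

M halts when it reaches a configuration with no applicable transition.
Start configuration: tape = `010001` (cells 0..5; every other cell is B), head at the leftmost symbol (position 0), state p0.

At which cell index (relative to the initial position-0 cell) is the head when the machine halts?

6

state=p0 head=0 tape=B[0]10001B   (p0,0)→(p0,0,←)
state=p0 head=-1 tape=[B]010001B   (p0,B)→(p1,0,→)
state=p1 head=0 tape=0[0]10001B   (p1,0)→(p0,B,·)
state=p0 head=0 tape=0[B]10001B   (p0,B)→(p1,0,→)
state=p1 head=1 tape=00[1]0001B   (p1,1)→(p1,0,←)
state=p1 head=0 tape=0[0]00001B   (p1,0)→(p0,B,·)
state=p0 head=0 tape=0[B]00001B   (p0,B)→(p1,0,→)
state=p1 head=1 tape=00[0]0001B   (p1,0)→(p0,B,·)
state=p0 head=1 tape=00[B]0001B   (p0,B)→(p1,0,→)
state=p1 head=2 tape=000[0]001B   (p1,0)→(p0,B,·)
state=p0 head=2 tape=000[B]001B   (p0,B)→(p1,0,→)
state=p1 head=3 tape=0000[0]01B   (p1,0)→(p0,B,·)
state=p0 head=3 tape=0000[B]01B   (p0,B)→(p1,0,→)
state=p1 head=4 tape=00000[0]1B   (p1,0)→(p0,B,·)
state=p0 head=4 tape=00000[B]1B   (p0,B)→(p1,0,→)
state=p1 head=5 tape=000000[1]B   (p1,1)→(p1,0,←)
state=p1 head=4 tape=00000[0]0B   (p1,0)→(p0,B,·)
state=p0 head=4 tape=00000[B]0B   (p0,B)→(p1,0,→)
state=p1 head=5 tape=000000[0]B   (p1,0)→(p0,B,·)
state=p0 head=5 tape=000000[B]B   (p0,B)→(p1,0,→)
state=p1 head=6 tape=0000000[B]
At halt the head is at cell 6.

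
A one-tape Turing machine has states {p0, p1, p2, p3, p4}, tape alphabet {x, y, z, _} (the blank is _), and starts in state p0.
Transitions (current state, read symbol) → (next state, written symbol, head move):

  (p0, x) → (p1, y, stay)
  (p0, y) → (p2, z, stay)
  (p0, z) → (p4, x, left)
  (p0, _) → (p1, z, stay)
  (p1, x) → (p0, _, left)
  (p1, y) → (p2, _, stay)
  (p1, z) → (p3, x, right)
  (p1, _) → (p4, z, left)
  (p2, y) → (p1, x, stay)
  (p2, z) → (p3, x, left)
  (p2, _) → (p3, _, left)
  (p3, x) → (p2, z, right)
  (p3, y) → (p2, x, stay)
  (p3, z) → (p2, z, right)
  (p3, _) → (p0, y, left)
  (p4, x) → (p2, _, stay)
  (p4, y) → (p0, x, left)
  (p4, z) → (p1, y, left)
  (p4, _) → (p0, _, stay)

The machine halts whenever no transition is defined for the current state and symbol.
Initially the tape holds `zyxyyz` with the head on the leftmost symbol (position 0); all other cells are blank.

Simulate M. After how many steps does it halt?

p0 | ___[z]yxyyz   read z → write x, move left, go to p4
p4 | __[_]xyxyyz   read _ → write _, move stay, go to p0
p0 | __[_]xyxyyz   read _ → write z, move stay, go to p1
p1 | __[z]xyxyyz   read z → write x, move right, go to p3
p3 | __x[x]yxyyz   read x → write z, move right, go to p2
p2 | __xz[y]xyyz   read y → write x, move stay, go to p1
p1 | __xz[x]xyyz   read x → write _, move left, go to p0
p0 | __x[z]_xyyz   read z → write x, move left, go to p4
p4 | __[x]x_xyyz   read x → write _, move stay, go to p2
p2 | __[_]x_xyyz   read _ → write _, move left, go to p3
p3 | _[_]_x_xyyz   read _ → write y, move left, go to p0
p0 | [_]y_x_xyyz   read _ → write z, move stay, go to p1
p1 | [z]y_x_xyyz   read z → write x, move right, go to p3
p3 | x[y]_x_xyyz   read y → write x, move stay, go to p2
p2 | x[x]_x_xyyz
M halts after 14 transitions.

14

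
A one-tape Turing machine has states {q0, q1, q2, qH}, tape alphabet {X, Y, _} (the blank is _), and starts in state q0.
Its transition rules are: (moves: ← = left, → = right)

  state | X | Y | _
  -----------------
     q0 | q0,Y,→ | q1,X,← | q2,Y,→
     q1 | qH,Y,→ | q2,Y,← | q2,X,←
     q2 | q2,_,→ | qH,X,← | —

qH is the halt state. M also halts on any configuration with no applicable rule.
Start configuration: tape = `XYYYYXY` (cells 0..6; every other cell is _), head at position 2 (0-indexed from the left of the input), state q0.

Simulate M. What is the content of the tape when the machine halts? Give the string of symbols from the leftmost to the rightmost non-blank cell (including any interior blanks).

state=q0 head=2 tape=XY[Y]YYXY   (q0,Y)→(q1,X,←)
state=q1 head=1 tape=X[Y]XYYXY   (q1,Y)→(q2,Y,←)
state=q2 head=0 tape=[X]YXYYXY   (q2,X)→(q2,_,→)
state=q2 head=1 tape=_[Y]XYYXY   (q2,Y)→(qH,X,←)
state=qH head=0 tape=[_]XXYYXY
The non-blank tape span at halt is XXYYXY.

XXYYXY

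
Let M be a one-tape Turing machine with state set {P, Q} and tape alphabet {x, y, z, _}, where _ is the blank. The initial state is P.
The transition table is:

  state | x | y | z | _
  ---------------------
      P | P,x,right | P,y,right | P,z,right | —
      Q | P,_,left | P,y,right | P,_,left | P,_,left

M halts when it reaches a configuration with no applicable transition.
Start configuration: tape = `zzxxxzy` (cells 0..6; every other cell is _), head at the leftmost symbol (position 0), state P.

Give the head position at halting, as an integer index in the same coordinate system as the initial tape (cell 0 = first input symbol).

7

state=P head=0 tape=[z]zxxxzy_   (P,z)→(P,z,right)
state=P head=1 tape=z[z]xxxzy_   (P,z)→(P,z,right)
state=P head=2 tape=zz[x]xxzy_   (P,x)→(P,x,right)
state=P head=3 tape=zzx[x]xzy_   (P,x)→(P,x,right)
state=P head=4 tape=zzxx[x]zy_   (P,x)→(P,x,right)
state=P head=5 tape=zzxxx[z]y_   (P,z)→(P,z,right)
state=P head=6 tape=zzxxxz[y]_   (P,y)→(P,y,right)
state=P head=7 tape=zzxxxzy[_]
At halt the head is at cell 7.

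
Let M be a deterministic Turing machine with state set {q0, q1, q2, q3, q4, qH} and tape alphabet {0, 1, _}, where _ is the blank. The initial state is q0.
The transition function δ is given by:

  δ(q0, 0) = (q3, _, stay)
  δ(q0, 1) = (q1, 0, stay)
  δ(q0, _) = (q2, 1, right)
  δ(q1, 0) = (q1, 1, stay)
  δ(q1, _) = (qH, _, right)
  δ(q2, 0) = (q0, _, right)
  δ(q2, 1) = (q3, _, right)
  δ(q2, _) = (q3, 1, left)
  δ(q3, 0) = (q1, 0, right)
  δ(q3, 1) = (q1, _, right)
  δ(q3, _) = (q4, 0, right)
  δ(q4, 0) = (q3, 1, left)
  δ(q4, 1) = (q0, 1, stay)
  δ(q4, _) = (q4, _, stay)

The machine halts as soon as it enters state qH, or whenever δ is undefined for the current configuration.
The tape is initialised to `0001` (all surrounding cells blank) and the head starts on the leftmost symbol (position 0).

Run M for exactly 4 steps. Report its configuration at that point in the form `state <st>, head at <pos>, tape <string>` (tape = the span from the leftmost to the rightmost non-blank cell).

state q1, head at 1, tape 0101

q0 | [0]001   read 0 → write _, move stay, go to q3
q3 | [_]001   read _ → write 0, move right, go to q4
q4 | 0[0]01   read 0 → write 1, move left, go to q3
q3 | [0]101   read 0 → write 0, move right, go to q1
q1 | 0[1]01
After 4 steps: state q1, head at 1, tape 0101.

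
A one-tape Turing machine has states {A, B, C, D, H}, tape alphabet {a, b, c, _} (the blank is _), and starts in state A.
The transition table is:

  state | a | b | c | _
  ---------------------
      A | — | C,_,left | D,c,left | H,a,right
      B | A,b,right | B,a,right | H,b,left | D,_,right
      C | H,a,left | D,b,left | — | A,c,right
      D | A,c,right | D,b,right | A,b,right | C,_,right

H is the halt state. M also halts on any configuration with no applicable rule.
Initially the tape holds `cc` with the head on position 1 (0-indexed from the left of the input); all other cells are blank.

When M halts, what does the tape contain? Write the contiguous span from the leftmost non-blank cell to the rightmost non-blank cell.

A | c[c]__   read c → write c, move left, go to D
D | [c]c__   read c → write b, move right, go to A
A | b[c]__   read c → write c, move left, go to D
D | [b]c__   read b → write b, move right, go to D
D | b[c]__   read c → write b, move right, go to A
A | bb[_]_   read _ → write a, move right, go to H
H | bba[_]
The non-blank tape span at halt is bba.

bba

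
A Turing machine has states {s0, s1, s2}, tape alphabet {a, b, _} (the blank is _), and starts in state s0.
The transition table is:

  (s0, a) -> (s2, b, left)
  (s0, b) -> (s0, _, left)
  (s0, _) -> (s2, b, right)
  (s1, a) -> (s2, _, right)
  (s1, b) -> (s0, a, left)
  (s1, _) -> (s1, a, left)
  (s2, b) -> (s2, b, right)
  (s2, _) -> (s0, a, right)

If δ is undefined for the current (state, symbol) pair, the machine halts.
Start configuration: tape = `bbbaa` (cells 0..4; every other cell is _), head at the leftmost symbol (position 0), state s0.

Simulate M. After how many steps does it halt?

14

state=s0 head=0 tape=_[b]bbaa   (s0,b)→(s0,_,left)
state=s0 head=-1 tape=[_]_bbaa   (s0,_)→(s2,b,right)
state=s2 head=0 tape=b[_]bbaa   (s2,_)→(s0,a,right)
state=s0 head=1 tape=ba[b]baa   (s0,b)→(s0,_,left)
state=s0 head=0 tape=b[a]_baa   (s0,a)→(s2,b,left)
state=s2 head=-1 tape=[b]b_baa   (s2,b)→(s2,b,right)
state=s2 head=0 tape=b[b]_baa   (s2,b)→(s2,b,right)
state=s2 head=1 tape=bb[_]baa   (s2,_)→(s0,a,right)
state=s0 head=2 tape=bba[b]aa   (s0,b)→(s0,_,left)
state=s0 head=1 tape=bb[a]_aa   (s0,a)→(s2,b,left)
state=s2 head=0 tape=b[b]b_aa   (s2,b)→(s2,b,right)
state=s2 head=1 tape=bb[b]_aa   (s2,b)→(s2,b,right)
state=s2 head=2 tape=bbb[_]aa   (s2,_)→(s0,a,right)
state=s0 head=3 tape=bbba[a]a   (s0,a)→(s2,b,left)
state=s2 head=2 tape=bbb[a]ba
M halts after 14 transitions.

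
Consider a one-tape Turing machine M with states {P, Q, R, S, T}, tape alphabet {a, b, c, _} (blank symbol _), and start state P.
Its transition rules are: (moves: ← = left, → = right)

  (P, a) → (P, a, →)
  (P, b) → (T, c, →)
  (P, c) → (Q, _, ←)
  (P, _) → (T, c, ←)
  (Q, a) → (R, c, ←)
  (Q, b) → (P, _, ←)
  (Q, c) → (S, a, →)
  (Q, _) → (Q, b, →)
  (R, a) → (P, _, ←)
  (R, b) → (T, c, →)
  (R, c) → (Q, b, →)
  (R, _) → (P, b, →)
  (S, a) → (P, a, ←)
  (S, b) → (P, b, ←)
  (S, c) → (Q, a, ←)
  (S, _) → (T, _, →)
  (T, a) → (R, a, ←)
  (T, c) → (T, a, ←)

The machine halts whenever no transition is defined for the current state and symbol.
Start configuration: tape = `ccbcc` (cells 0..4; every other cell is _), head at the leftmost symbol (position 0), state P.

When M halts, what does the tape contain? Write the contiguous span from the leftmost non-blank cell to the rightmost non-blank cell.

state=P head=0 tape=_[c]cbcc   (P,c)→(Q,_,←)
state=Q head=-1 tape=[_]_cbcc   (Q,_)→(Q,b,→)
state=Q head=0 tape=b[_]cbcc   (Q,_)→(Q,b,→)
state=Q head=1 tape=bb[c]bcc   (Q,c)→(S,a,→)
state=S head=2 tape=bba[b]cc   (S,b)→(P,b,←)
state=P head=1 tape=bb[a]bcc   (P,a)→(P,a,→)
state=P head=2 tape=bba[b]cc   (P,b)→(T,c,→)
state=T head=3 tape=bbac[c]c   (T,c)→(T,a,←)
state=T head=2 tape=bba[c]ac   (T,c)→(T,a,←)
state=T head=1 tape=bb[a]aac   (T,a)→(R,a,←)
state=R head=0 tape=b[b]aaac   (R,b)→(T,c,→)
state=T head=1 tape=bc[a]aac   (T,a)→(R,a,←)
state=R head=0 tape=b[c]aaac   (R,c)→(Q,b,→)
state=Q head=1 tape=bb[a]aac   (Q,a)→(R,c,←)
state=R head=0 tape=b[b]caac   (R,b)→(T,c,→)
state=T head=1 tape=bc[c]aac   (T,c)→(T,a,←)
state=T head=0 tape=b[c]aaac   (T,c)→(T,a,←)
state=T head=-1 tape=[b]aaaac
The non-blank tape span at halt is baaaac.

baaaac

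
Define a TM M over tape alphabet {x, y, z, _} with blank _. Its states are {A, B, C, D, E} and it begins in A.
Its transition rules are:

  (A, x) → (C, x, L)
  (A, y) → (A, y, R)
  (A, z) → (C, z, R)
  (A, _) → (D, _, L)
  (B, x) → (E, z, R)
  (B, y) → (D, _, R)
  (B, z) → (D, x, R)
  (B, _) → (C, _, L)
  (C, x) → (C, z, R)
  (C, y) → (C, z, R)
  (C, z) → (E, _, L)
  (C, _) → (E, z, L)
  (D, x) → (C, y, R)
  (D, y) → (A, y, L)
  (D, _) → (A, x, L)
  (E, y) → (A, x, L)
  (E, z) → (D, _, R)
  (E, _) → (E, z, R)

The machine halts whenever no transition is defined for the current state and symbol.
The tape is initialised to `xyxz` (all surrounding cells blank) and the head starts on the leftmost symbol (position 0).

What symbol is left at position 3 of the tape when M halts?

state=A head=0 tape=__[x]yxz   (A,x)→(C,x,L)
state=C head=-1 tape=_[_]xyxz   (C,_)→(E,z,L)
state=E head=-2 tape=[_]zxyxz   (E,_)→(E,z,R)
state=E head=-1 tape=z[z]xyxz   (E,z)→(D,_,R)
state=D head=0 tape=z_[x]yxz   (D,x)→(C,y,R)
state=C head=1 tape=z_y[y]xz   (C,y)→(C,z,R)
state=C head=2 tape=z_yz[x]z   (C,x)→(C,z,R)
state=C head=3 tape=z_yzz[z]   (C,z)→(E,_,L)
state=E head=2 tape=z_yz[z]_   (E,z)→(D,_,R)
state=D head=3 tape=z_yz_[_]   (D,_)→(A,x,L)
state=A head=2 tape=z_yz[_]x   (A,_)→(D,_,L)
state=D head=1 tape=z_y[z]_x
Cell 3 holds x when M halts.

x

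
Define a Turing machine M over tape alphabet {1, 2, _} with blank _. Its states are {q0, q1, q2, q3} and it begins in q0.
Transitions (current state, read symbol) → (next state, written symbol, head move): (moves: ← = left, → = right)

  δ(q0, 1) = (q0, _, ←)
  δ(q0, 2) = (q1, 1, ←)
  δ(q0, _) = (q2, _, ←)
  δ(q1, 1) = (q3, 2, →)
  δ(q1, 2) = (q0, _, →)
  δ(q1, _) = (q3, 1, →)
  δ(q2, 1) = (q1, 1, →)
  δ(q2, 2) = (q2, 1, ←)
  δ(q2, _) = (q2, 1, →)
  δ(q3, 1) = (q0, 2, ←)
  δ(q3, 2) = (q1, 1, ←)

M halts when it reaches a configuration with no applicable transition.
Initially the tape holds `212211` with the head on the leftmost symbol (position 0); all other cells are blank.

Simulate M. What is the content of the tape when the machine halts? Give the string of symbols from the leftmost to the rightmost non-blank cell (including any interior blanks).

q0 | ______[2]12211   read 2 → write 1, move ←, go to q1
q1 | _____[_]112211   read _ → write 1, move →, go to q3
q3 | _____1[1]12211   read 1 → write 2, move ←, go to q0
q0 | _____[1]212211   read 1 → write _, move ←, go to q0
q0 | ____[_]_212211   read _ → write _, move ←, go to q2
q2 | ___[_]__212211   read _ → write 1, move →, go to q2
q2 | ___1[_]_212211   read _ → write 1, move →, go to q2
q2 | ___11[_]212211   read _ → write 1, move →, go to q2
q2 | ___111[2]12211   read 2 → write 1, move ←, go to q2
q2 | ___11[1]112211   read 1 → write 1, move →, go to q1
q1 | ___111[1]12211   read 1 → write 2, move →, go to q3
q3 | ___1112[1]2211   read 1 → write 2, move ←, go to q0
q0 | ___111[2]22211   read 2 → write 1, move ←, go to q1
q1 | ___11[1]122211   read 1 → write 2, move →, go to q3
q3 | ___112[1]22211   read 1 → write 2, move ←, go to q0
q0 | ___11[2]222211   read 2 → write 1, move ←, go to q1
q1 | ___1[1]1222211   read 1 → write 2, move →, go to q3
q3 | ___12[1]222211   read 1 → write 2, move ←, go to q0
q0 | ___1[2]2222211   read 2 → write 1, move ←, go to q1
q1 | ___[1]12222211   read 1 → write 2, move →, go to q3
q3 | ___2[1]2222211   read 1 → write 2, move ←, go to q0
q0 | ___[2]22222211   read 2 → write 1, move ←, go to q1
q1 | __[_]122222211   read _ → write 1, move →, go to q3
q3 | __1[1]22222211   read 1 → write 2, move ←, go to q0
q0 | __[1]222222211   read 1 → write _, move ←, go to q0
q0 | _[_]_222222211   read _ → write _, move ←, go to q2
q2 | [_]__222222211   read _ → write 1, move →, go to q2
q2 | 1[_]_222222211   read _ → write 1, move →, go to q2
q2 | 11[_]222222211   read _ → write 1, move →, go to q2
q2 | 111[2]22222211   read 2 → write 1, move ←, go to q2
q2 | 11[1]122222211   read 1 → write 1, move →, go to q1
q1 | 111[1]22222211   read 1 → write 2, move →, go to q3
q3 | 1112[2]2222211   read 2 → write 1, move ←, go to q1
q1 | 111[2]12222211   read 2 → write _, move →, go to q0
q0 | 111_[1]2222211   read 1 → write _, move ←, go to q0
q0 | 111[_]_2222211   read _ → write _, move ←, go to q2
q2 | 11[1]__2222211   read 1 → write 1, move →, go to q1
q1 | 111[_]_2222211   read _ → write 1, move →, go to q3
q3 | 1111[_]2222211
The non-blank tape span at halt is 1111_2222211.

1111_2222211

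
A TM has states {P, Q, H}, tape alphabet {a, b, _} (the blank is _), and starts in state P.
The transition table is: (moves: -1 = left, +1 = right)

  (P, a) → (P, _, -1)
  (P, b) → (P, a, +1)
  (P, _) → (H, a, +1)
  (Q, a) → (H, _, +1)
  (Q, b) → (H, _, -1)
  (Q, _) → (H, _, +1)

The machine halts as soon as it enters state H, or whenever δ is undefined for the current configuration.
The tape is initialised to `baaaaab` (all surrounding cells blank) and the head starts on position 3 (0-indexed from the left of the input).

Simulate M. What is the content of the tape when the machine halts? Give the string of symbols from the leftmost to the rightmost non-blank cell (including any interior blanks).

P | baa[a]aab   read a → write _, move -1, go to P
P | ba[a]_aab   read a → write _, move -1, go to P
P | b[a]__aab   read a → write _, move -1, go to P
P | [b]___aab   read b → write a, move +1, go to P
P | a[_]__aab   read _ → write a, move +1, go to H
H | aa[_]_aab
The non-blank tape span at halt is aa__aab.

aa__aab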